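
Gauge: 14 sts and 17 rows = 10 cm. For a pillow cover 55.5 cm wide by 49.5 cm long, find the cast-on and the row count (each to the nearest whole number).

Stitch gauge = 14/10 = 1.4 sts/cm; 55.5 × 1.4 = 77.70 → 78 sts.
Row gauge = 17/10 = 1.7 rows/cm; 49.5 × 1.7 = 84.15 → 84 rows.

Cast on 78 stitches and work 84 rows.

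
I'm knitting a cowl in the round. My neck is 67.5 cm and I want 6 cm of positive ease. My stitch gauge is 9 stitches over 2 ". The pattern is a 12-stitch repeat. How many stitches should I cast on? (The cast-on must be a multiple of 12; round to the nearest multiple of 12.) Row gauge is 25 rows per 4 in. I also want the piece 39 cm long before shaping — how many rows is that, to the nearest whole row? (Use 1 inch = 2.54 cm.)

Cast on 132 stitches; work 96 rows.

Finished = 67.5 + 6 = 73.5 cm.
73.5 cm × 1/2.54 = 28.94 inches.
9/2 = 4.5 sts per in; 28.94 × 4.5 = 130.22 sts.
Nearest multiple of 12 → 132.
39 cm = 15.35 inches; × 6.25 = 95.96 → 96 rows.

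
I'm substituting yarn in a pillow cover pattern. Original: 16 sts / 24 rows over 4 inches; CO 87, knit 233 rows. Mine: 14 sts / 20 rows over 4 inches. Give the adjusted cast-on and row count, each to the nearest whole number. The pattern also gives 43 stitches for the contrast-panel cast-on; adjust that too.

Cast on 76 stitches; work 194 rows; contrast-panel cast-on 38 stitches.

Stitches: 87 × 14/16 = 76.12 → 76.
Rows: 233 × 20/24 = 194.17 → 194.
contrast-panel cast-on: 43 × 14/16 = 37.62 → 38.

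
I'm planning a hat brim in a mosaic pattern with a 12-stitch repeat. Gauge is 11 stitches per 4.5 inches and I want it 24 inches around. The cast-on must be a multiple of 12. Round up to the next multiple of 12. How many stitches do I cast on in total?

11 / 4.5 = 2.444 sts per inch.
24 × 2.444 = 58.67 sts.
Next multiple of 12: 60.

60 stitches.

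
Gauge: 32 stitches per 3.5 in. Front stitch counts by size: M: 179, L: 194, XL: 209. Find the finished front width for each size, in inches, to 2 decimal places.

32/3.5 = 9.143 sts per in.
M: 179 / 9.143 = 19.578 → 19.58 in.
L: 194 / 9.143 = 21.219 → 21.22 in.
XL: 209 / 9.143 = 22.859 → 22.86 in.

M 19.58 inches; L 21.22 inches; XL 22.86 inches.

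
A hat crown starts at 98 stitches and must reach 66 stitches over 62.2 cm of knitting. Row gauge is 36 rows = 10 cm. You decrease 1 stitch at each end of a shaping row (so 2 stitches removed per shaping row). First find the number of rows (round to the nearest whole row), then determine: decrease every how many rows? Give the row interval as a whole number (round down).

Rows = 62.2 × 3.6 = 223.9 → 224 rows.
Stitches to remove: 32 → 16 shaping rows (at 2 st each).
224 / 16 = 14.00 → every 14 rows.

Decrease every 14th row.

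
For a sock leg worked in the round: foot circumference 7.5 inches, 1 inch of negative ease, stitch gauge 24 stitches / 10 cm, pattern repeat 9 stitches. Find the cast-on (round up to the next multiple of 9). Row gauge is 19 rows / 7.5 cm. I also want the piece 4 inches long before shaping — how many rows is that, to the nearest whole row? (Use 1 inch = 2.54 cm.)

Cast on 45 stitches; work 26 rows.

Finished = 7.5 − 1 = 6.5 inches.
6.5 inches × 2.54 = 16.51 cm.
24/10 = 2.4 sts per cm; 16.51 × 2.4 = 39.62 sts.
Next multiple of 9 → 45.
4 inches = 10.16 cm; × 2.533 = 25.74 → 26 rows.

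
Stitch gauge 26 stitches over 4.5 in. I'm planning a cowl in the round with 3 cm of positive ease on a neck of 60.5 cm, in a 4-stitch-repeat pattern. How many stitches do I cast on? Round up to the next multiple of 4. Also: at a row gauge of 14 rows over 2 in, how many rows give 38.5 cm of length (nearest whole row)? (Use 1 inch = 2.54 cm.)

Finished = 60.5 + 3 = 63.5 cm.
63.5 cm × 1/2.54 = 25.00 inches.
26/4.5 = 5.778 sts per in; 25.00 × 5.778 = 144.44 sts.
Next multiple of 4 → 148.
38.5 cm = 15.16 inches; × 7 = 106.10 → 106 rows.

Cast on 148 stitches; work 106 rows.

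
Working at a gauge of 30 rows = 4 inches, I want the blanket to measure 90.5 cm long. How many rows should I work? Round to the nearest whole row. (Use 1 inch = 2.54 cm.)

90.5 cm = 35.63 in.
30 rows / 4 in = 7.5 rows per inch.
35.63 × 7.5 = 267.22 rows.
Round to nearest → 267.

Knit 267 rows.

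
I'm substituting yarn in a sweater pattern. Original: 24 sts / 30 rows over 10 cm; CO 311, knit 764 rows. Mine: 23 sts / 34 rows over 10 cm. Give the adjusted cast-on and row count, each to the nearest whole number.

Stitches: 311 × 23/24 = 298.04 → 298.
Rows: 764 × 34/30 = 865.87 → 866.

Cast on 298 stitches; work 866 rows.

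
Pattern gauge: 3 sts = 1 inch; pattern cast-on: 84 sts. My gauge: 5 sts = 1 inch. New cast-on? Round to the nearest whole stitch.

Scale factor = 5 / 3 = 1.667.
84 × 5 / 3 = 140.00 sts.

Cast on 140 stitches.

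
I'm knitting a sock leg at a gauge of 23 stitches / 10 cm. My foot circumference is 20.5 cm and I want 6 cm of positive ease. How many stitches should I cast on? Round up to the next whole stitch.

CO 61 sts.

Finished = 20.5 + 6 = 26.5 cm.
23 / 10 = 2.3 sts per cm.
26.50 × 2.3 = 60.95 sts.
→ 61 sts.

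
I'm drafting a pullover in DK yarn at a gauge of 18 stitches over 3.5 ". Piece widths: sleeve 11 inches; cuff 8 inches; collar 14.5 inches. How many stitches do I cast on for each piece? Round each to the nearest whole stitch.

sleeve 57; cuff 41; collar 75.

Rate = 18/3.5 = 5.143 sts per in.
sleeve: 11 × 5.143 = 56.57 → 57.
cuff: 8 × 5.143 = 41.14 → 41.
collar: 14.5 × 5.143 = 74.57 → 75.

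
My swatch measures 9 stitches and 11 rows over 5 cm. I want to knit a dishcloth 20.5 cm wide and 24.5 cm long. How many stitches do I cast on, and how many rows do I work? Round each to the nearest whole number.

Stitch gauge = 9/5 = 1.8 sts/cm; 20.5 × 1.8 = 36.90 → 37 sts.
Row gauge = 11/5 = 2.2 rows/cm; 24.5 × 2.2 = 53.90 → 54 rows.

Cast on 37 stitches and work 54 rows.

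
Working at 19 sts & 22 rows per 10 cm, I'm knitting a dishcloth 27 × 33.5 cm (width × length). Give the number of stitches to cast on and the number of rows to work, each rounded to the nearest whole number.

Cast on 51 stitches and work 74 rows.

Stitch gauge = 19/10 = 1.9 sts/cm; 27 × 1.9 = 51.30 → 51 sts.
Row gauge = 22/10 = 2.2 rows/cm; 33.5 × 2.2 = 73.70 → 74 rows.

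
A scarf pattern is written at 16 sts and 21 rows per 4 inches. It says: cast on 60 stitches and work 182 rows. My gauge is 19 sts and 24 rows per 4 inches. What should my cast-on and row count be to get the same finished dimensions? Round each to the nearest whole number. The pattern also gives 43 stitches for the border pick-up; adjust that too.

Stitches: 60 × 19/16 = 71.25 → 71.
Rows: 182 × 24/21 = 208.00 → 208.
border pick-up: 43 × 19/16 = 51.06 → 51.

Cast on 71 stitches; work 208 rows; border pick-up 51 stitches.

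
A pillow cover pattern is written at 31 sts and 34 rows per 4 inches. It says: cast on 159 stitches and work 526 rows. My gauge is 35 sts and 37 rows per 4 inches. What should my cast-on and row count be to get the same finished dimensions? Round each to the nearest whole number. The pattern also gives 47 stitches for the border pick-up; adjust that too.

Cast on 180 stitches; work 572 rows; border pick-up 53 stitches.

Stitches: 159 × 35/31 = 179.52 → 180.
Rows: 526 × 37/34 = 572.41 → 572.
border pick-up: 47 × 35/31 = 53.06 → 53.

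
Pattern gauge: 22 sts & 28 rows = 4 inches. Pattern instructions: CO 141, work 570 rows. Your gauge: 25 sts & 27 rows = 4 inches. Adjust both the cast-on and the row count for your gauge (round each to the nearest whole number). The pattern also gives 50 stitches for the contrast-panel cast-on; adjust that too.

Cast on 160 stitches; work 550 rows; contrast-panel cast-on 57 stitches.

Stitches: 141 × 25/22 = 160.23 → 160.
Rows: 570 × 27/28 = 549.64 → 550.
contrast-panel cast-on: 50 × 25/22 = 56.82 → 57.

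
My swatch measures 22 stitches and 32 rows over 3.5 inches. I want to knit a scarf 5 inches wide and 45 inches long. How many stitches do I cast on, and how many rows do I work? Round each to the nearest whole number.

Stitch gauge = 22/3.5 = 6.286 sts/in; 5 × 6.286 = 31.43 → 31 sts.
Row gauge = 32/3.5 = 9.143 rows/in; 45 × 9.143 = 411.43 → 411 rows.

Cast on 31 stitches and work 411 rows.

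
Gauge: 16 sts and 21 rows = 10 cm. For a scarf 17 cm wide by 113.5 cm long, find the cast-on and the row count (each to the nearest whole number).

Cast on 27 stitches and work 238 rows.

Stitch gauge = 16/10 = 1.6 sts/cm; 17 × 1.6 = 27.20 → 27 sts.
Row gauge = 21/10 = 2.1 rows/cm; 113.5 × 2.1 = 238.35 → 238 rows.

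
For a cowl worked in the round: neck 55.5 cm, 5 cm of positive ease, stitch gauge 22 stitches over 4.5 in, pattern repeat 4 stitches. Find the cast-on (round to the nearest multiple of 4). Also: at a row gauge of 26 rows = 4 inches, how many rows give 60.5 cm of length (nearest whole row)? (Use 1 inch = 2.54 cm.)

Cast on 116 stitches; work 155 rows.

Finished = 55.5 + 5 = 60.5 cm.
60.5 cm × 1/2.54 = 23.82 inches.
22/4.5 = 4.889 sts per in; 23.82 × 4.889 = 116.45 sts.
Nearest multiple of 4 → 116.
60.5 cm = 23.82 inches; × 6.5 = 154.82 → 155 rows.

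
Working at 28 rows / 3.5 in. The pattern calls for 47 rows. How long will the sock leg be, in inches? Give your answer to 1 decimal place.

28 rows / 3.5 inch = 8 rows per inch.
47 / 8 = 5.88 inches.

5.9 inches.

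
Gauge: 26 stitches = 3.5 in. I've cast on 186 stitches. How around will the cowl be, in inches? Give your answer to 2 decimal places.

25.04 inches.

26 stitches / 3.5 inch = 7.429 stitches per inch.
186 / 7.429 = 25.038 inches.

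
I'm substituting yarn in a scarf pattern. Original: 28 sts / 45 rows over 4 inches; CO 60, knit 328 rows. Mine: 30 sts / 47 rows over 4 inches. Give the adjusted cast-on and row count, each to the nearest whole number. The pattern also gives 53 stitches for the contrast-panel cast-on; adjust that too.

Stitches: 60 × 30/28 = 64.29 → 64.
Rows: 328 × 47/45 = 342.58 → 343.
contrast-panel cast-on: 53 × 30/28 = 56.79 → 57.

Cast on 64 stitches; work 343 rows; contrast-panel cast-on 57 stitches.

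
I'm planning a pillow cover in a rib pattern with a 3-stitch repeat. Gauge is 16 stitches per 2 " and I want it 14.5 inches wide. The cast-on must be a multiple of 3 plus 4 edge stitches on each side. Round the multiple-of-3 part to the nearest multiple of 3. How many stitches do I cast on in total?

116 stitches.

16 / 2 = 8 sts per inch.
14.5 × 8 = 116.00 sts.
Less 8 edge sts → 108.00 for the repeat.
Nearest multiple of 3: 108.
Add back 8 edge sts → 116.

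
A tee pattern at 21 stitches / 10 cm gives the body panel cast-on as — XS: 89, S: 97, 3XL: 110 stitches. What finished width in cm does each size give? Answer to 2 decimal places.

21/10 = 2.1 sts per cm.
XS: 89 / 2.1 = 42.381 → 42.38 cm.
S: 97 / 2.1 = 46.190 → 46.19 cm.
3XL: 110 / 2.1 = 52.381 → 52.38 cm.

XS 42.38 cm; S 46.19 cm; 3XL 52.38 cm.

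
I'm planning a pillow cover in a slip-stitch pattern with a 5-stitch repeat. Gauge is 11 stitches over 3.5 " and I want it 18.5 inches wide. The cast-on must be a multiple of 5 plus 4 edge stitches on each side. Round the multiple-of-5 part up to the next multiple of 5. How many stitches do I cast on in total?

CO 63 sts.

11 / 3.5 = 3.143 sts per inch.
18.5 × 3.143 = 58.14 sts.
Less 8 edge sts → 50.14 for the repeat.
Next multiple of 5: 55.
Add back 8 edge sts → 63.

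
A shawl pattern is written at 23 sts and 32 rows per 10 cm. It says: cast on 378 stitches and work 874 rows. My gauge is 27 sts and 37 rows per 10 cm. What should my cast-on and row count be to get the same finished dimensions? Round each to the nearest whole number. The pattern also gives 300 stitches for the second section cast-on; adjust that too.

Stitches: 378 × 27/23 = 443.74 → 444.
Rows: 874 × 37/32 = 1010.56 → 1011.
second section cast-on: 300 × 27/23 = 352.17 → 352.

Cast on 444 stitches; work 1011 rows; second section cast-on 352 stitches.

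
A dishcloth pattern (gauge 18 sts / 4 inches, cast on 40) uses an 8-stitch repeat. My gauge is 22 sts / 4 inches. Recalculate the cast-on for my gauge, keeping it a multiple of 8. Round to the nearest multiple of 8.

40 × 22 / 18 = 48.89.
Nearest multiple of 8: 48.

48 stitches.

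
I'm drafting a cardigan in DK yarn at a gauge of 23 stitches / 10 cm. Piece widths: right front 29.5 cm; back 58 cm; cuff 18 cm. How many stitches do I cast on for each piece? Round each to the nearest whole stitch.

Rate = 23/10 = 2.3 sts per cm.
right front: 29.5 × 2.3 = 67.85 → 68.
back: 58 × 2.3 = 133.40 → 133.
cuff: 18 × 2.3 = 41.40 → 41.

right front 68; back 133; cuff 41.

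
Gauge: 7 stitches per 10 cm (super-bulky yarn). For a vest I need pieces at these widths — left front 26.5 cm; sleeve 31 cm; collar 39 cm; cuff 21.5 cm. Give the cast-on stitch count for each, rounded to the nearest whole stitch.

left front 19; sleeve 22; collar 27; cuff 15.

Rate = 7/10 = 0.7 sts per cm.
left front: 26.5 × 0.7 = 18.55 → 19.
sleeve: 31 × 0.7 = 21.70 → 22.
collar: 39 × 0.7 = 27.30 → 27.
cuff: 21.5 × 0.7 = 15.05 → 15.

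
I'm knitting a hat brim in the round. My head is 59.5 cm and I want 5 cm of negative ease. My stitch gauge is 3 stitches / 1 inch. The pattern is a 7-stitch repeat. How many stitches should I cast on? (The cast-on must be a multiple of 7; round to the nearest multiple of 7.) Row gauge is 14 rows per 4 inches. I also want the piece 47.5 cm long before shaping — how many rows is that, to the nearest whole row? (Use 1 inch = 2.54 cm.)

Cast on 63 stitches; work 65 rows.

Finished = 59.5 − 5 = 54.5 cm.
54.5 cm × 1/2.54 = 21.46 inches.
3/1 = 3 sts per in; 21.46 × 3 = 64.37 sts.
Nearest multiple of 7 → 63.
47.5 cm = 18.70 inches; × 3.5 = 65.45 → 65 rows.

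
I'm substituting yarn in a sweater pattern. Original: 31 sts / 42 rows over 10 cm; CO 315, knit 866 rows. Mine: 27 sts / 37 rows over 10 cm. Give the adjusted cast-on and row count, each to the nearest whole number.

Stitches: 315 × 27/31 = 274.35 → 274.
Rows: 866 × 37/42 = 762.90 → 763.

Cast on 274 stitches; work 763 rows.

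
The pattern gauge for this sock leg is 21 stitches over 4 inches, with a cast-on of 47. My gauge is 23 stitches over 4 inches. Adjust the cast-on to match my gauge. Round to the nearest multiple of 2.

52 stitches.

Scale factor = 23 / 21 = 1.095.
47 × 23 / 21 = 51.48 sts.
→ 52 sts.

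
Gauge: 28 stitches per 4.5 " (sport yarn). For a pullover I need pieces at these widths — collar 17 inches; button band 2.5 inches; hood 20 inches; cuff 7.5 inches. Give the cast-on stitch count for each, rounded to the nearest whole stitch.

collar 106; button band 16; hood 124; cuff 47.

Rate = 28/4.5 = 6.222 sts per in.
collar: 17 × 6.222 = 105.78 → 106.
button band: 2.5 × 6.222 = 15.56 → 16.
hood: 20 × 6.222 = 124.44 → 124.
cuff: 7.5 × 6.222 = 46.67 → 47.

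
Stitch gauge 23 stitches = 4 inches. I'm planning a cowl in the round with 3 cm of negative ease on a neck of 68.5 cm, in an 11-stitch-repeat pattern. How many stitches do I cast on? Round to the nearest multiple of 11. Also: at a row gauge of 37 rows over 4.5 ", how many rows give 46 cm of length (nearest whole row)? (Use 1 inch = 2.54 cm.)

Cast on 143 stitches; work 149 rows.

Finished = 68.5 − 3 = 65.5 cm.
65.5 cm × 1/2.54 = 25.79 inches.
23/4 = 5.75 sts per in; 25.79 × 5.75 = 148.28 sts.
Nearest multiple of 11 → 143.
46 cm = 18.11 inches; × 8.222 = 148.91 → 149 rows.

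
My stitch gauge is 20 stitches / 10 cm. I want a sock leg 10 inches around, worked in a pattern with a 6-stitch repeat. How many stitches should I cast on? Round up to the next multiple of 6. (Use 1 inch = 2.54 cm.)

10 in = 10 × 2.54 = 25.40 cm.
20 / 10 = 2 sts/cm.
25.40 × 2 = 50.80 sts.
→ 54.

Cast on 54 stitches.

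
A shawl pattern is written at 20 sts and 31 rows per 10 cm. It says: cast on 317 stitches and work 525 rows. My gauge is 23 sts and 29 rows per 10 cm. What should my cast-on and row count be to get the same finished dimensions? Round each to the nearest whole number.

Cast on 365 stitches; work 491 rows.

Stitches: 317 × 23/20 = 364.55 → 365.
Rows: 525 × 29/31 = 491.13 → 491.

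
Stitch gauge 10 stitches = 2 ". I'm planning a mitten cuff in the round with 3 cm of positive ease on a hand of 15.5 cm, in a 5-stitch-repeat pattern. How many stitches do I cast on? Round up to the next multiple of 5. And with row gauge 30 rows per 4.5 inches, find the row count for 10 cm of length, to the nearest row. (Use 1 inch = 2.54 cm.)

Finished = 15.5 + 3 = 18.5 cm.
18.5 cm × 1/2.54 = 7.28 inches.
10/2 = 5 sts per in; 7.28 × 5 = 36.42 sts.
Next multiple of 5 → 40.
10 cm = 3.94 inches; × 6.667 = 26.25 → 26 rows.

Cast on 40 stitches; work 26 rows.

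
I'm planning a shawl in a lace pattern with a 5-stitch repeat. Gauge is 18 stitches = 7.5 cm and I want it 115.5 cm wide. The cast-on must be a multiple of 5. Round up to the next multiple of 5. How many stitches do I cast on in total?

18 / 7.5 = 2.4 sts per cm.
115.5 × 2.4 = 277.20 sts.
Next multiple of 5: 280.

CO 280 sts.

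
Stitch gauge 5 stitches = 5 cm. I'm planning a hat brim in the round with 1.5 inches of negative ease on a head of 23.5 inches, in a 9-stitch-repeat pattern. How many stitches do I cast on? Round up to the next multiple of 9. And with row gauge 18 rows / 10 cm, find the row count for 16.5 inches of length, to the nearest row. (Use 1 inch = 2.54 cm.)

Finished = 23.5 − 1.5 = 22 inches.
22 inches × 2.54 = 55.88 cm.
5/5 = 1 sts per cm; 55.88 × 1 = 55.88 sts.
Next multiple of 9 → 63.
16.5 inches = 41.91 cm; × 1.8 = 75.44 → 75 rows.

Cast on 63 stitches; work 75 rows.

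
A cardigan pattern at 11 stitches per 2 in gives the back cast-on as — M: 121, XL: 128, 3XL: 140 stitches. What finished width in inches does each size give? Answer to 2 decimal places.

M 22.00 inches; XL 23.27 inches; 3XL 25.45 inches.

11/2 = 5.5 sts per in.
M: 121 / 5.5 = 22.000 → 22.00 in.
XL: 128 / 5.5 = 23.273 → 23.27 in.
3XL: 140 / 5.5 = 25.455 → 25.45 in.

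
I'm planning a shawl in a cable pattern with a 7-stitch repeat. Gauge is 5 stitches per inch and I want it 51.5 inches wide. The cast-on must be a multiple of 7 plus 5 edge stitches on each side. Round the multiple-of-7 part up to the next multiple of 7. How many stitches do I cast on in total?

5 / 1 = 5 sts per inch.
51.5 × 5 = 257.50 sts.
Less 10 edge sts → 247.50 for the repeat.
Next multiple of 7: 252.
Add back 10 edge sts → 262.

262 stitches.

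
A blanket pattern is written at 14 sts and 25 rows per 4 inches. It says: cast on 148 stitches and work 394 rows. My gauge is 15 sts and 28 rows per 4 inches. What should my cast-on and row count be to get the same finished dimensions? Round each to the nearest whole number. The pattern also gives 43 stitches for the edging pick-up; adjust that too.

Stitches: 148 × 15/14 = 158.57 → 159.
Rows: 394 × 28/25 = 441.28 → 441.
edging pick-up: 43 × 15/14 = 46.07 → 46.

Cast on 159 stitches; work 441 rows; edging pick-up 46 stitches.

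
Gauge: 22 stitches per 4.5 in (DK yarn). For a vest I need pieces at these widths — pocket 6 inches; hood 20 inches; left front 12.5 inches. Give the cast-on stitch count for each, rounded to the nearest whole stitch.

Rate = 22/4.5 = 4.889 sts per in.
pocket: 6 × 4.889 = 29.33 → 29.
hood: 20 × 4.889 = 97.78 → 98.
left front: 12.5 × 4.889 = 61.11 → 61.

pocket 29; hood 98; left front 61.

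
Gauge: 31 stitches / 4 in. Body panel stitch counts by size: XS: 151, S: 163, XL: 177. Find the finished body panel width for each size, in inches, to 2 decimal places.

XS 19.48 inches; S 21.03 inches; XL 22.84 inches.

31/4 = 7.75 sts per in.
XS: 151 / 7.75 = 19.484 → 19.48 in.
S: 163 / 7.75 = 21.032 → 21.03 in.
XL: 177 / 7.75 = 22.839 → 22.84 in.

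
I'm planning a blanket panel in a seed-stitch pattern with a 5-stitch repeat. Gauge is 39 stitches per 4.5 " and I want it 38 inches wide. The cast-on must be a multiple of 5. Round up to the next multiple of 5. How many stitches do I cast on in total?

39 / 4.5 = 8.667 sts per inch.
38 × 8.667 = 329.33 sts.
Next multiple of 5: 330.

CO 330 sts.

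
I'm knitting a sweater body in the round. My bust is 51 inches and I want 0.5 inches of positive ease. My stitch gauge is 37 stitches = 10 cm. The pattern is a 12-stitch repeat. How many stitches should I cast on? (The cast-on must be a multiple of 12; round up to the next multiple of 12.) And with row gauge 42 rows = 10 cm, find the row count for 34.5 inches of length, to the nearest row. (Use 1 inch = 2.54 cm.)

Finished = 51 + 0.5 = 51.5 inches.
51.5 inches × 2.54 = 130.81 cm.
37/10 = 3.7 sts per cm; 130.81 × 3.7 = 484.00 sts.
Next multiple of 12 → 492.
34.5 inches = 87.63 cm; × 4.2 = 368.05 → 368 rows.

Cast on 492 stitches; work 368 rows.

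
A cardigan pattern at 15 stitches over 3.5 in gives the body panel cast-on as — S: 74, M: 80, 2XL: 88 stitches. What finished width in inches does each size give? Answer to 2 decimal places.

15/3.5 = 4.286 sts per in.
S: 74 / 4.286 = 17.267 → 17.27 in.
M: 80 / 4.286 = 18.667 → 18.67 in.
2XL: 88 / 4.286 = 20.533 → 20.53 in.

S 17.27 inches; M 18.67 inches; 2XL 20.53 inches.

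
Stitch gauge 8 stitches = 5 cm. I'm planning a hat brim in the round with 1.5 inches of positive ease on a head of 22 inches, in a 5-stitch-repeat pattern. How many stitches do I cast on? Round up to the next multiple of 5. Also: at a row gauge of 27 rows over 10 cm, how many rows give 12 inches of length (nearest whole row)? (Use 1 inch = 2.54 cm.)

Finished = 22 + 1.5 = 23.5 inches.
23.5 inches × 2.54 = 59.69 cm.
8/5 = 1.6 sts per cm; 59.69 × 1.6 = 95.50 sts.
Next multiple of 5 → 100.
12 inches = 30.48 cm; × 2.7 = 82.30 → 82 rows.

Cast on 100 stitches; work 82 rows.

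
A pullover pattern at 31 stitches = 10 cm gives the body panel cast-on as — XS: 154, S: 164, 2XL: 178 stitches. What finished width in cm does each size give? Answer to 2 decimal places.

31/10 = 3.1 sts per cm.
XS: 154 / 3.1 = 49.677 → 49.68 cm.
S: 164 / 3.1 = 52.903 → 52.90 cm.
2XL: 178 / 3.1 = 57.419 → 57.42 cm.

XS 49.68 cm; S 52.90 cm; 2XL 57.42 cm.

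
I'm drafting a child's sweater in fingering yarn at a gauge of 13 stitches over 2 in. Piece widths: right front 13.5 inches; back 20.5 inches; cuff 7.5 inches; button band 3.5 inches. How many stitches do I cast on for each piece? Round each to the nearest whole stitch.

right front 88; back 133; cuff 49; button band 23.

Rate = 13/2 = 6.5 sts per in.
right front: 13.5 × 6.5 = 87.75 → 88.
back: 20.5 × 6.5 = 133.25 → 133.
cuff: 7.5 × 6.5 = 48.75 → 49.
button band: 3.5 × 6.5 = 22.75 → 23.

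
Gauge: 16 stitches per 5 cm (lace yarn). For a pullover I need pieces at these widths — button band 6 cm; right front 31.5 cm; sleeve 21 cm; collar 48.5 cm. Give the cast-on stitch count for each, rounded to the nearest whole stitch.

Rate = 16/5 = 3.2 sts per cm.
button band: 6 × 3.2 = 19.20 → 19.
right front: 31.5 × 3.2 = 100.80 → 101.
sleeve: 21 × 3.2 = 67.20 → 67.
collar: 48.5 × 3.2 = 155.20 → 155.

button band 19; right front 101; sleeve 67; collar 155.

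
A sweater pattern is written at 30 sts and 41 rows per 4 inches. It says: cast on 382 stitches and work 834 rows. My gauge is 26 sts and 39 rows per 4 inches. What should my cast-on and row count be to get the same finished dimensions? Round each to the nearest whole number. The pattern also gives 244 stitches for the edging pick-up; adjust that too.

Stitches: 382 × 26/30 = 331.07 → 331.
Rows: 834 × 39/41 = 793.32 → 793.
edging pick-up: 244 × 26/30 = 211.47 → 211.

Cast on 331 stitches; work 793 rows; edging pick-up 211 stitches.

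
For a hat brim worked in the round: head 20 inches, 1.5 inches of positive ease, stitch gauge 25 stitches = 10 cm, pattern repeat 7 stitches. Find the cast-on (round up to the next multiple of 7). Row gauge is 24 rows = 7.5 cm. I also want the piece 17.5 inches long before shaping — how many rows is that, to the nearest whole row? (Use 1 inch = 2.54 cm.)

Cast on 140 stitches; work 142 rows.

Finished = 20 + 1.5 = 21.5 inches.
21.5 inches × 2.54 = 54.61 cm.
25/10 = 2.5 sts per cm; 54.61 × 2.5 = 136.53 sts.
Next multiple of 7 → 140.
17.5 inches = 44.45 cm; × 3.2 = 142.24 → 142 rows.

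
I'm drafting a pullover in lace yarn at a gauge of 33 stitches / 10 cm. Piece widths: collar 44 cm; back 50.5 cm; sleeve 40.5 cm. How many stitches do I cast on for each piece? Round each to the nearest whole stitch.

collar 145; back 167; sleeve 134.

Rate = 33/10 = 3.3 sts per cm.
collar: 44 × 3.3 = 145.20 → 145.
back: 50.5 × 3.3 = 166.65 → 167.
sleeve: 40.5 × 3.3 = 133.65 → 134.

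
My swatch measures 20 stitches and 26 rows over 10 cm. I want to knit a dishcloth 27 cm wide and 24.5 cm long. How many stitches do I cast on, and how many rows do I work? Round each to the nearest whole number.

Cast on 54 stitches and work 64 rows.

Stitch gauge = 20/10 = 2 sts/cm; 27 × 2 = 54.00 → 54 sts.
Row gauge = 26/10 = 2.6 rows/cm; 24.5 × 2.6 = 63.70 → 64 rows.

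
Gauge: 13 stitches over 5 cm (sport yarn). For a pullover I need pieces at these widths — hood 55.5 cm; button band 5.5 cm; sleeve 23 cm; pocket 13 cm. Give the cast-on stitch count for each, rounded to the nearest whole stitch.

hood 144; button band 14; sleeve 60; pocket 34.

Rate = 13/5 = 2.6 sts per cm.
hood: 55.5 × 2.6 = 144.30 → 144.
button band: 5.5 × 2.6 = 14.30 → 14.
sleeve: 23 × 2.6 = 59.80 → 60.
pocket: 13 × 2.6 = 33.80 → 34.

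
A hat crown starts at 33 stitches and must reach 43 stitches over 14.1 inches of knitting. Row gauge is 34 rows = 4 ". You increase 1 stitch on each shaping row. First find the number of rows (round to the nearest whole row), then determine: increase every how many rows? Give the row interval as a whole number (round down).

Increase every 12th row.

Rows = 14.1 × 8.5 = 119.8 → 120 rows.
Stitches to add: 10 → 10 shaping rows (at 1 st each).
120 / 10 = 12.00 → every 12 rows.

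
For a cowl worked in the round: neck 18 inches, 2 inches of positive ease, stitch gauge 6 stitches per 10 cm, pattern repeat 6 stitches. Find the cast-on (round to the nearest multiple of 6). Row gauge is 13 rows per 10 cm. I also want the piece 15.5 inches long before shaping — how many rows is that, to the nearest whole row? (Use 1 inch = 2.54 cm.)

Finished = 18 + 2 = 20 inches.
20 inches × 2.54 = 50.80 cm.
6/10 = 0.6 sts per cm; 50.80 × 0.6 = 30.48 sts.
Nearest multiple of 6 → 30.
15.5 inches = 39.37 cm; × 1.3 = 51.18 → 51 rows.

Cast on 30 stitches; work 51 rows.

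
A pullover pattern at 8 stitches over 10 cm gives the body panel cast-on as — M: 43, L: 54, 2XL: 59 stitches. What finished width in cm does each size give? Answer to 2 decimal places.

M 53.75 cm; L 67.50 cm; 2XL 73.75 cm.

8/10 = 0.8 sts per cm.
M: 43 / 0.8 = 53.750 → 53.75 cm.
L: 54 / 0.8 = 67.500 → 67.50 cm.
2XL: 59 / 0.8 = 73.750 → 73.75 cm.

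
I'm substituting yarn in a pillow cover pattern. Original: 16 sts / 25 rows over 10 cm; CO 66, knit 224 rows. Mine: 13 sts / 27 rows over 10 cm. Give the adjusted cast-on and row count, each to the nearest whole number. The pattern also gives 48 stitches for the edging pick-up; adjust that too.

Stitches: 66 × 13/16 = 53.62 → 54.
Rows: 224 × 27/25 = 241.92 → 242.
edging pick-up: 48 × 13/16 = 39.00 → 39.

Cast on 54 stitches; work 242 rows; edging pick-up 39 stitches.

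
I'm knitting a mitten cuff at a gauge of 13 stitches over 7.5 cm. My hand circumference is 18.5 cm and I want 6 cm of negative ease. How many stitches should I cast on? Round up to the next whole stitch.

22 stitches.

Finished = 18.5 − 6 = 12.5 cm.
13 / 7.5 = 1.733 sts per cm.
12.50 × 1.733 = 21.67 sts.
→ 22 sts.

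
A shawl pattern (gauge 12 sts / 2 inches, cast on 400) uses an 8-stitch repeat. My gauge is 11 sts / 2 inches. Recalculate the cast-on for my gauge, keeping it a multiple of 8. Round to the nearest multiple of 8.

400 × 11 / 12 = 366.67.
Nearest multiple of 8: 368.

CO 368 sts.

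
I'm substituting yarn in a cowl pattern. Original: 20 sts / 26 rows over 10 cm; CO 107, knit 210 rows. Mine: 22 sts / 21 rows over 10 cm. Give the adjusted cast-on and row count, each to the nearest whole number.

Cast on 118 stitches; work 170 rows.

Stitches: 107 × 22/20 = 117.70 → 118.
Rows: 210 × 21/26 = 169.62 → 170.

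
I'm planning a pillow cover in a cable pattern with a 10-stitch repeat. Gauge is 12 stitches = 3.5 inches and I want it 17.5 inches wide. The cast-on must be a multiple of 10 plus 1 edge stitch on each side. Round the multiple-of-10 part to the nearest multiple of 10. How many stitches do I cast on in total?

12 / 3.5 = 3.429 sts per inch.
17.5 × 3.429 = 60.00 sts.
Less 2 edge sts → 58.00 for the repeat.
Nearest multiple of 10: 60.
Add back 2 edge sts → 62.

CO 62 sts.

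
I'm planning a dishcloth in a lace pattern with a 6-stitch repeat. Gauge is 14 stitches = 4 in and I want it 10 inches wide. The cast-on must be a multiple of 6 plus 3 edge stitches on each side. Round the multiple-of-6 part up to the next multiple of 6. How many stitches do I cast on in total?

Cast on 36 stitches.

14 / 4 = 3.5 sts per inch.
10 × 3.5 = 35.00 sts.
Less 6 edge sts → 29.00 for the repeat.
Next multiple of 6: 30.
Add back 6 edge sts → 36.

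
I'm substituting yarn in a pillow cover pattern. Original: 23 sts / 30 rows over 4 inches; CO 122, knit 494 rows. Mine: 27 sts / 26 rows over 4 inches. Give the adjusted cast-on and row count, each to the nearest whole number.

Cast on 143 stitches; work 428 rows.

Stitches: 122 × 27/23 = 143.22 → 143.
Rows: 494 × 26/30 = 428.13 → 428.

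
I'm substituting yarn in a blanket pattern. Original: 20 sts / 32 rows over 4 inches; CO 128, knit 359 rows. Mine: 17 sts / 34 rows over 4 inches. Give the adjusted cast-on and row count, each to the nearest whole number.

Stitches: 128 × 17/20 = 108.80 → 109.
Rows: 359 × 34/32 = 381.44 → 381.

Cast on 109 stitches; work 381 rows.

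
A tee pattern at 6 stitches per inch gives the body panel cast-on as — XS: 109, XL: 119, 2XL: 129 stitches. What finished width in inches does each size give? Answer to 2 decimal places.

XS 18.17 inches; XL 19.83 inches; 2XL 21.50 inches.

6/1 = 6 sts per in.
XS: 109 / 6 = 18.167 → 18.17 in.
XL: 119 / 6 = 19.833 → 19.83 in.
2XL: 129 / 6 = 21.500 → 21.50 in.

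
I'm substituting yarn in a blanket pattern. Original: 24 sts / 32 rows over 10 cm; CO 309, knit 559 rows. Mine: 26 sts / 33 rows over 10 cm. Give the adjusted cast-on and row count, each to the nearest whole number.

Stitches: 309 × 26/24 = 334.75 → 335.
Rows: 559 × 33/32 = 576.47 → 576.

Cast on 335 stitches; work 576 rows.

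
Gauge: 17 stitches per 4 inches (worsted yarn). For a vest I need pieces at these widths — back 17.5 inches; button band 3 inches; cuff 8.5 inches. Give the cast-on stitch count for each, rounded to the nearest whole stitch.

Rate = 17/4 = 4.25 sts per in.
back: 17.5 × 4.25 = 74.38 → 74.
button band: 3 × 4.25 = 12.75 → 13.
cuff: 8.5 × 4.25 = 36.12 → 36.

back 74; button band 13; cuff 36.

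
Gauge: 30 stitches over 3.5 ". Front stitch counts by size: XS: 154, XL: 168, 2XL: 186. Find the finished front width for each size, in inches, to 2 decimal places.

XS 17.97 inches; XL 19.60 inches; 2XL 21.70 inches.

30/3.5 = 8.571 sts per in.
XS: 154 / 8.571 = 17.967 → 17.97 in.
XL: 168 / 8.571 = 19.600 → 19.60 in.
2XL: 186 / 8.571 = 21.700 → 21.70 in.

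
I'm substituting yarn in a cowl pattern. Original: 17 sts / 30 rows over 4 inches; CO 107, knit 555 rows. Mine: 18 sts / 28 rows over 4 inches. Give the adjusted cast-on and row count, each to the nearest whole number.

Stitches: 107 × 18/17 = 113.29 → 113.
Rows: 555 × 28/30 = 518.00 → 518.

Cast on 113 stitches; work 518 rows.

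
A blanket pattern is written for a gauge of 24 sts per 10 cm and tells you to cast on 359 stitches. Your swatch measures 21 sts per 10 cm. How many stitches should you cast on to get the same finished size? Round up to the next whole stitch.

Scale factor = 21 / 24 = 0.875.
359 × 21 / 24 = 314.12 sts.
→ 315 sts.

Cast on 315 stitches.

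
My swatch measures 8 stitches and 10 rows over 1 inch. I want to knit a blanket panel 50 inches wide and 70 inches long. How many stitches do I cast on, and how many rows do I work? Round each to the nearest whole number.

Cast on 400 stitches and work 700 rows.

Stitch gauge = 8/1 = 8 sts/in; 50 × 8 = 400.00 → 400 sts.
Row gauge = 10/1 = 10 rows/in; 70 × 10 = 700.00 → 700 rows.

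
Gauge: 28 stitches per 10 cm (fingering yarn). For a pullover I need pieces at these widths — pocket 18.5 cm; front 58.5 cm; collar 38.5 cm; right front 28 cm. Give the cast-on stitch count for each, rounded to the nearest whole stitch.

pocket 52; front 164; collar 108; right front 78.

Rate = 28/10 = 2.8 sts per cm.
pocket: 18.5 × 2.8 = 51.80 → 52.
front: 58.5 × 2.8 = 163.80 → 164.
collar: 38.5 × 2.8 = 107.80 → 108.
right front: 28 × 2.8 = 78.40 → 78.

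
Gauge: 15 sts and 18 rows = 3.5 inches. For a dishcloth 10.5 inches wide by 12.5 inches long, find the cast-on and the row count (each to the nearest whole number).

Stitch gauge = 15/3.5 = 4.286 sts/in; 10.5 × 4.286 = 45.00 → 45 sts.
Row gauge = 18/3.5 = 5.143 rows/in; 12.5 × 5.143 = 64.29 → 64 rows.

Cast on 45 stitches and work 64 rows.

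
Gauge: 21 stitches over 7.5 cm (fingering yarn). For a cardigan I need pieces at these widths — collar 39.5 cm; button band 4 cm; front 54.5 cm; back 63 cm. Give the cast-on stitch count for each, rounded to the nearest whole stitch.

Rate = 21/7.5 = 2.8 sts per cm.
collar: 39.5 × 2.8 = 110.60 → 111.
button band: 4 × 2.8 = 11.20 → 11.
front: 54.5 × 2.8 = 152.60 → 153.
back: 63 × 2.8 = 176.40 → 176.

collar 111; button band 11; front 153; back 176.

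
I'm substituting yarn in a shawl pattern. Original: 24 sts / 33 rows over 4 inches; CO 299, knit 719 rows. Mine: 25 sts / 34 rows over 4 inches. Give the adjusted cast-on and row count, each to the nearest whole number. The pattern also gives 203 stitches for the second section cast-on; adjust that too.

Stitches: 299 × 25/24 = 311.46 → 311.
Rows: 719 × 34/33 = 740.79 → 741.
second section cast-on: 203 × 25/24 = 211.46 → 211.

Cast on 311 stitches; work 741 rows; second section cast-on 211 stitches.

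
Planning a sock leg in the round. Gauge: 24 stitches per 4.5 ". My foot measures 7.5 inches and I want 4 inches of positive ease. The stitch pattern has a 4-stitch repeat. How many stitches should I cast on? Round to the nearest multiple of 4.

Finished = 7.5 + 4 = 11.5 inches.
24 / 4.5 = 5.333 sts/in.
11.5 × 5.333 = 61.33 sts.
Nearest multiple of 4: 60.

CO 60 sts.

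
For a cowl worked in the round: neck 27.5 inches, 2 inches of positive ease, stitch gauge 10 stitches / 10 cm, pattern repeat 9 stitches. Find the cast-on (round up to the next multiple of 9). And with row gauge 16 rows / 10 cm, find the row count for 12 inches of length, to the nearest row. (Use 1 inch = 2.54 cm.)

Cast on 81 stitches; work 49 rows.

Finished = 27.5 + 2 = 29.5 inches.
29.5 inches × 2.54 = 74.93 cm.
10/10 = 1 sts per cm; 74.93 × 1 = 74.93 sts.
Next multiple of 9 → 81.
12 inches = 30.48 cm; × 1.6 = 48.77 → 49 rows.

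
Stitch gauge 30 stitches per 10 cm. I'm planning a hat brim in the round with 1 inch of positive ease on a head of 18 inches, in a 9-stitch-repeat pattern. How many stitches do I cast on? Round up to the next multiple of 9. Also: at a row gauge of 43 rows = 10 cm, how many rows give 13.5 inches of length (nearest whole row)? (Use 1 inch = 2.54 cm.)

Finished = 18 + 1 = 19 inches.
19 inches × 2.54 = 48.26 cm.
30/10 = 3 sts per cm; 48.26 × 3 = 144.78 sts.
Next multiple of 9 → 153.
13.5 inches = 34.29 cm; × 4.3 = 147.45 → 147 rows.

Cast on 153 stitches; work 147 rows.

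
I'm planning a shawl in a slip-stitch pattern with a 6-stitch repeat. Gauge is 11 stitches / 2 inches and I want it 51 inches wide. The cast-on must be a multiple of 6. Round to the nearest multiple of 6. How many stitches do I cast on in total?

11 / 2 = 5.5 sts per inch.
51 × 5.5 = 280.50 sts.
Nearest multiple of 6: 282.

282 stitches.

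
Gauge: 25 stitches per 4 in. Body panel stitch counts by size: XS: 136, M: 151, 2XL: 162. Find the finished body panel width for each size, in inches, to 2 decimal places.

XS 21.76 inches; M 24.16 inches; 2XL 25.92 inches.

25/4 = 6.25 sts per in.
XS: 136 / 6.25 = 21.760 → 21.76 in.
M: 151 / 6.25 = 24.160 → 24.16 in.
2XL: 162 / 6.25 = 25.920 → 25.92 in.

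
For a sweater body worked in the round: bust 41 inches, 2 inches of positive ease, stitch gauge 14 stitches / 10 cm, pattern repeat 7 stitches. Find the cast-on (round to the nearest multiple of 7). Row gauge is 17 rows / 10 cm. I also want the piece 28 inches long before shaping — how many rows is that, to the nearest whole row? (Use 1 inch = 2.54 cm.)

Finished = 41 + 2 = 43 inches.
43 inches × 2.54 = 109.22 cm.
14/10 = 1.4 sts per cm; 109.22 × 1.4 = 152.91 sts.
Nearest multiple of 7 → 154.
28 inches = 71.12 cm; × 1.7 = 120.90 → 121 rows.

Cast on 154 stitches; work 121 rows.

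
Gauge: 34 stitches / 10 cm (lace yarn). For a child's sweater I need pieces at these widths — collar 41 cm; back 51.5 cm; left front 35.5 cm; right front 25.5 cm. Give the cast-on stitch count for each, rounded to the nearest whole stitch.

Rate = 34/10 = 3.4 sts per cm.
collar: 41 × 3.4 = 139.40 → 139.
back: 51.5 × 3.4 = 175.10 → 175.
left front: 35.5 × 3.4 = 120.70 → 121.
right front: 25.5 × 3.4 = 86.70 → 87.

collar 139; back 175; left front 121; right front 87.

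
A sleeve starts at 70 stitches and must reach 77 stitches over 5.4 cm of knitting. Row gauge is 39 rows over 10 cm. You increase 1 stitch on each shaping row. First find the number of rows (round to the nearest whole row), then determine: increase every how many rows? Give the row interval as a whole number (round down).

Increase every 3rd row.

Rows = 5.4 × 3.9 = 21.1 → 21 rows.
Stitches to add: 7 → 7 shaping rows (at 1 st each).
21 / 7 = 3.00 → every 3 rows.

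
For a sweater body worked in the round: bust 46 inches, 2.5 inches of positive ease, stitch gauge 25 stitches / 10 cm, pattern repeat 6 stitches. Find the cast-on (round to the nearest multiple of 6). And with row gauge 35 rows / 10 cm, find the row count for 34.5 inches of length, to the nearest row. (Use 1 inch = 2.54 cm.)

Cast on 306 stitches; work 307 rows.

Finished = 46 + 2.5 = 48.5 inches.
48.5 inches × 2.54 = 123.19 cm.
25/10 = 2.5 sts per cm; 123.19 × 2.5 = 307.98 sts.
Nearest multiple of 6 → 306.
34.5 inches = 87.63 cm; × 3.5 = 306.70 → 307 rows.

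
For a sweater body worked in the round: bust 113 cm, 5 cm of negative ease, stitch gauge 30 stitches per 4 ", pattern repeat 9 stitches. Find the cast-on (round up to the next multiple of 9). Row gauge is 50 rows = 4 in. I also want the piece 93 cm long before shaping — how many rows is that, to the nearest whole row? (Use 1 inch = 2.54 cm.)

Cast on 324 stitches; work 458 rows.

Finished = 113 − 5 = 108 cm.
108 cm × 1/2.54 = 42.52 inches.
30/4 = 7.5 sts per in; 42.52 × 7.5 = 318.90 sts.
Next multiple of 9 → 324.
93 cm = 36.61 inches; × 12.5 = 457.68 → 458 rows.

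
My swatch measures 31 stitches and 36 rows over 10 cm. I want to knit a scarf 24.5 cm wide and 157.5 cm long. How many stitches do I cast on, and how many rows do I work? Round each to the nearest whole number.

Cast on 76 stitches and work 567 rows.

Stitch gauge = 31/10 = 3.1 sts/cm; 24.5 × 3.1 = 75.95 → 76 sts.
Row gauge = 36/10 = 3.6 rows/cm; 157.5 × 3.6 = 567.00 → 567 rows.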